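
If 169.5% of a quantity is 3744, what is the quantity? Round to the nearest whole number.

3744 ÷ 1.695 ≈ 2209.

2209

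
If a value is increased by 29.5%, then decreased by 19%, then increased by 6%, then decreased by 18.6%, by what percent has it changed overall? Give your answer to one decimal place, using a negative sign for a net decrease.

-9.5%

The combined multiplier is 1.295 × 0.81 × 1.06 × 0.814 = 0.905076018.
That corresponds to a decrease of 9.5%.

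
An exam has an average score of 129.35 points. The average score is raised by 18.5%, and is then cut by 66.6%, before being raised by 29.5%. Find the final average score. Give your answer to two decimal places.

Each change multiplies by a factor: 1.185 × 0.334 × 1.295 = 0.51254805.
129.35 × 0.51254805 = 66.2980902675 ≈ 66.30.

66.30 points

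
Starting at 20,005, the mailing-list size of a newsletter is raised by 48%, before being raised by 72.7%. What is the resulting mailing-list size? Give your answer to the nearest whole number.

51,132

Each change multiplies by a factor: 1.48 × 1.727 = 2.55596.
20,005 × 2.55596 = 51131.9798 ≈ 51,132.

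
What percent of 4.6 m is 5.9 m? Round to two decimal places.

128.26%

5.9 m ÷ 4.6 m ≈ 128.26%.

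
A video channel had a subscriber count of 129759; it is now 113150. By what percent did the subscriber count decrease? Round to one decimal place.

12.8%

Change: 113150 − 129759 = -16609.
Relative to the original: -16609 ÷ 129759 ≈ -12.8%.
So the subscriber count decreased by 12.8%.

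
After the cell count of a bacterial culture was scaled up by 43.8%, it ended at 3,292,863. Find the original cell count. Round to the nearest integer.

The overall multiplier applied was 1.438.
So the original cell count was 3,292,863 ÷ 1.438 ≈ 2,289,891.

2,289,891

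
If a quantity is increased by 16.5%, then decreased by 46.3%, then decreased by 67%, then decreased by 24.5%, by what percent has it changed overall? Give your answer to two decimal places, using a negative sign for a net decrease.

-84.41%

A 16.5% increase multiplies by 1.165.
Then a 46.3% decrease: 1.165 × 0.537 = 0.625605.
Then a 67% decrease: 0.625605 × 0.33 = 0.20644965.
Then a 24.5% decrease: 0.20644965 × 0.755 = 0.15586948575.
Overall factor 0.15586948575, i.e. -84.41%.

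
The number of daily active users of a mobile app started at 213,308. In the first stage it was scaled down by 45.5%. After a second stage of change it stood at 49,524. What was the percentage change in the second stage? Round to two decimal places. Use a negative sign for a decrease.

-57.40%

After the first stage: 213,308 × 0.545 = 116252.86.
Second-stage multiplier: 49,524 ÷ 116252.86 ≈ 0.426002.
That is a change of -57.40%.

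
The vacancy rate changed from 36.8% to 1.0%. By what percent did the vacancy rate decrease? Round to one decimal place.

97.3%

The change is 1.0 − 36.8 = -35.8 percentage points.
Relative to the original 36.8%, that is -35.8 ÷ 36.8 ≈ -97.3%.
So the vacancy rate fell by 97.3%.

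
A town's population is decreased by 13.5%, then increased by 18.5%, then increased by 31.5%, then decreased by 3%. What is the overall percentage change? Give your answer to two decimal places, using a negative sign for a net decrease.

30.75%

The combined multiplier is 0.865 × 1.185 × 1.315 × 0.97 = 1.30747063875.
That corresponds to an increase of 30.75%.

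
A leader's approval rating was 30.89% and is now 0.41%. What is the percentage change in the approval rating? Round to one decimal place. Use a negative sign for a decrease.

The change is 0.41 − 30.89 = -30.48 percentage points.
Relative to the original 30.89%, that is -30.48 ÷ 30.89 ≈ -98.7%.

-98.7%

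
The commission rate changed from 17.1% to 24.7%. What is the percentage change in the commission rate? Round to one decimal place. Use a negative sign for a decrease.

The change is 24.7 − 17.1 = 7.6 percentage points.
Relative to the original 17.1%, that is 7.6 ÷ 17.1 ≈ 44.4%.

44.4%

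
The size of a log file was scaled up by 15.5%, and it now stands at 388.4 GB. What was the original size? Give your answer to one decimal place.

336.3 GB

The overall multiplier applied was 1.155.
So the original size was 388.4 ÷ 1.155 ≈ 336.3 GB.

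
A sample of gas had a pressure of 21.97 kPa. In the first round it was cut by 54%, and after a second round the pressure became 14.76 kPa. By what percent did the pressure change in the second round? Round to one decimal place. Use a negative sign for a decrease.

46.0%

After the first round: 21.97 × 0.46 = 10.1062.
Second-round multiplier: 14.76 ÷ 10.1062 ≈ 1.46049.
That is a change of 46.0%.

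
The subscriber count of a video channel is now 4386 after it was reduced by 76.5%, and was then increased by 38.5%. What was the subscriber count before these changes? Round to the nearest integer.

Undoing the 38.5% increase: 4386 ÷ 1.385 ≈ 3166.787004.
Undoing the 76.5% decrease: 3166.787004 ÷ 0.235 ≈ 13476.

13476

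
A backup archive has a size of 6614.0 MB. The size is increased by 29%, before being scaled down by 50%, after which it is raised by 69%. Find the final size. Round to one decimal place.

After the 29% increase: 6614.0 × 1.29 = 8532.06.
Apply the 50% decrease: 8532.06 × 0.5 = 4266.03.
After the 69% increase: 4266.03 × 1.69 = 7209.5907 ≈ 7209.6.

7209.6 MB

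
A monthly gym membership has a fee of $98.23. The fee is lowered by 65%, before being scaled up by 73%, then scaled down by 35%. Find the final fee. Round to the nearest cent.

$38.66

Each change multiplies by a factor: 0.35 × 1.73 × 0.65 = 0.393575.
$98.23 × 0.393575 = $38.66087225 ≈ $38.66.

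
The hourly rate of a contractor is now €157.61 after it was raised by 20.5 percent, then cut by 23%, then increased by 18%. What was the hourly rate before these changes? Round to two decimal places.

€143.95

The overall multiplier applied was 1.205 × 0.77 × 1.18 = 1.094863.
So the original hourly rate was €157.61 ÷ 1.094863 ≈ €143.95.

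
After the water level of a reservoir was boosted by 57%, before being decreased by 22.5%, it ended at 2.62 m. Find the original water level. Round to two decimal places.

The overall multiplier applied was 1.57 × 0.775 = 1.21675.
So the original water level was 2.62 ÷ 1.21675 ≈ 2.15 m.

2.15 m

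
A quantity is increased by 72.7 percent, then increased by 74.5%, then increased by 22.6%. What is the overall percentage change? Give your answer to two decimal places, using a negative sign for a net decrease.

A 72.7% increase multiplies by 1.727.
Then a 74.5% increase: 1.727 × 1.745 = 3.013615.
Then a 22.6% increase: 3.013615 × 1.226 = 3.69469199.
Overall factor 3.69469199, i.e. 269.47%.

269.47%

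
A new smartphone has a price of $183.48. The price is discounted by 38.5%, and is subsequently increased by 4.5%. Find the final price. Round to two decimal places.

After the 38.5% decrease: $183.48 × 0.615 = $112.8402.
Apply the 4.5% increase: $112.8402 × 1.045 = $117.918009 ≈ $117.92.

$117.92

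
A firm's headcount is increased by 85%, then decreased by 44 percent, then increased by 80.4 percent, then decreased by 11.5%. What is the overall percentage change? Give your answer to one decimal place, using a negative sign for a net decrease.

65.4%

The combined multiplier is 1.85 × 0.56 × 1.804 × 0.885 = 1.65401544.
That corresponds to an increase of 65.4%.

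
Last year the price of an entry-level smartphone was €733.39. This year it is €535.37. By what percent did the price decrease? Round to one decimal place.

Change: €535.37 − €733.39 = -€198.02.
Relative to the original: -€198.02 ÷ €733.39 ≈ -27.0%.
So the price decreased by 27.0%.

27.0%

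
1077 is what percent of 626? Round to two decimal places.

1077 ÷ 626 ≈ 172.04%.

172.04%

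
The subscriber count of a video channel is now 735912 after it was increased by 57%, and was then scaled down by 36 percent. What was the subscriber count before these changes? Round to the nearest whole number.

The overall multiplier applied was 1.57 × 0.64 = 1.0048.
So the original subscriber count was 735912 ÷ 1.0048 ≈ 732396.

732396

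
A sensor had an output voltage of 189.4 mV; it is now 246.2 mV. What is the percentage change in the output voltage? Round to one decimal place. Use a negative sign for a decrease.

30.0%

Change: 246.2 − 189.4 = 56.8.
Relative to the original: 56.8 ÷ 189.4 ≈ 30.0%.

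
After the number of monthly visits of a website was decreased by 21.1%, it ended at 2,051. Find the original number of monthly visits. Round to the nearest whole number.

The overall multiplier applied was 0.789.
So the original number of monthly visits was 2,051 ÷ 0.789 ≈ 2,599.

2,599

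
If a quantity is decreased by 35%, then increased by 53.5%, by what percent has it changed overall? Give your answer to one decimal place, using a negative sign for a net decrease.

A 35% decrease multiplies by 0.65.
Then a 53.5% increase: 0.65 × 1.535 = 0.99775.
Overall factor 0.99775, i.e. -0.2%.

-0.2%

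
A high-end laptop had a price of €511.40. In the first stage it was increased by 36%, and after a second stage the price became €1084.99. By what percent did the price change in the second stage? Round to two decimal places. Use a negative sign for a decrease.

56.00%

After the first stage: €511.40 × 1.36 = €695.504.
Second-stage multiplier: €1084.99 ÷ €695.504 ≈ 1.560005.
That is a change of 56.00%.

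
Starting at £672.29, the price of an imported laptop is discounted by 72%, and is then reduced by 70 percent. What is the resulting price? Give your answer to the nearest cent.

Each change multiplies by a factor: 0.28 × 0.3 = 0.084.
£672.29 × 0.084 = £56.47236 ≈ £56.47.

£56.47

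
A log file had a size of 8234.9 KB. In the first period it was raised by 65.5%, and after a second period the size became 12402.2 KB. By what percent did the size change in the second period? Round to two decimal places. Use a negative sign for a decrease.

After the first period: 8234.9 × 1.655 = 13628.7595.
Second-period multiplier: 12402.2 ÷ 13628.7595 ≈ 0.910002.
That is a change of -9.00%.

-9.00%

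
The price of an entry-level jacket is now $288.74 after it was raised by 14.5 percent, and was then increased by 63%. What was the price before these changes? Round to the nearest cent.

Undoing the 63% increase: $288.74 ÷ 1.63 ≈ $177.141104.
Undoing the 14.5% increase: $177.141104 ÷ 1.145 ≈ $154.71.

$154.71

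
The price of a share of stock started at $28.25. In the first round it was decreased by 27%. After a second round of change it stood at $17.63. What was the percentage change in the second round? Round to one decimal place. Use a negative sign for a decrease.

After the first round: $28.25 × 0.73 = $20.6225.
Second-round multiplier: $17.63 ÷ $20.6225 ≈ 0.85489.
That is a change of -14.5%.

-14.5%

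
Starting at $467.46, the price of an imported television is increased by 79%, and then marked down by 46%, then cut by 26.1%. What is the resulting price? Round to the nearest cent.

Apply the 79% increase: $467.46 × 1.79 = $836.7534.
46% decrease: $836.7534 × 0.54 = $451.846836.
After the 26.1% decrease: $451.846836 × 0.739 = $333.914811804 ≈ $333.91.

$333.91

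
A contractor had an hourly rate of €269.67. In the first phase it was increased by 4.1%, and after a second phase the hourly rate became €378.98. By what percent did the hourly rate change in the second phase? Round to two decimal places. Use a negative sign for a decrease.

After the first phase: €269.67 × 1.041 = €280.72647.
Second-phase multiplier: €378.98 ÷ €280.72647 ≈ 1.349997.
That is a change of 35.00%.

35.00%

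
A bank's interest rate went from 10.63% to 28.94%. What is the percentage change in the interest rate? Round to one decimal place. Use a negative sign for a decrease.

The change is 28.94 − 10.63 = 18.31 percentage points.
Relative to the original 10.63%, that is 18.31 ÷ 10.63 ≈ 172.2%.

172.2%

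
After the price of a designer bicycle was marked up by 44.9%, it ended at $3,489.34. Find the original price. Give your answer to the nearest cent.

The overall multiplier applied was 1.449.
So the original price was $3,489.34 ÷ 1.449 ≈ $2,408.10.

$2,408.10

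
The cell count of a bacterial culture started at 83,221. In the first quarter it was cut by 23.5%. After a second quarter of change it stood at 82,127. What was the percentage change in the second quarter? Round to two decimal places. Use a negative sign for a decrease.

29.00%

After the first quarter: 83,221 × 0.765 = 63664.065.
Second-quarter multiplier: 82,127 ÷ 63664.065 ≈ 1.290006.
That is a change of 29.00%.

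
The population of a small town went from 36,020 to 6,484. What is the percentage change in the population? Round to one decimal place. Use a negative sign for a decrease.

-82.0%

Change: 6,484 − 36,020 = -29,536.
Relative to the original: -29,536 ÷ 36,020 ≈ -82.0%.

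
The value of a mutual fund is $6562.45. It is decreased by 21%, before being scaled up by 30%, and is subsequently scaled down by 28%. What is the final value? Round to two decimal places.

Apply the 21% decrease: $6562.45 × 0.79 = $5184.3355.
30% increase: $5184.3355 × 1.3 = $6739.63615.
Apply the 28% decrease: $6739.63615 × 0.72 = $4852.538028 ≈ $4852.54.

$4852.54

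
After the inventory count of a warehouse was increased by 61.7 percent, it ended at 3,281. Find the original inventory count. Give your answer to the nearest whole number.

The overall multiplier applied was 1.617.
So the original inventory count was 3,281 ÷ 1.617 ≈ 2,029.

2,029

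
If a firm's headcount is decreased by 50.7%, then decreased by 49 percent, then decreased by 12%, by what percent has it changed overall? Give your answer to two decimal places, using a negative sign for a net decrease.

-77.87%

A 50.7% decrease multiplies by 0.493.
Then a 49% decrease: 0.493 × 0.51 = 0.25143.
Then a 12% decrease: 0.25143 × 0.88 = 0.2212584.
Overall factor 0.2212584, i.e. -77.87%.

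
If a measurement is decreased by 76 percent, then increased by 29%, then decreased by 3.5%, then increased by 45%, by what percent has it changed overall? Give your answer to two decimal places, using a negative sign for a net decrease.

-56.68%

A 76% decrease multiplies by 0.24.
Then a 29% increase: 0.24 × 1.29 = 0.3096.
Then a 3.5% decrease: 0.3096 × 0.965 = 0.298764.
Then a 45% increase: 0.298764 × 1.45 = 0.4332078.
Overall factor 0.4332078, i.e. -56.68%.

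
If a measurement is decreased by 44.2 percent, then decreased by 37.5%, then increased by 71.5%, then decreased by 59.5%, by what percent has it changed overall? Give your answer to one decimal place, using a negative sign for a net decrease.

The combined multiplier is 0.558 × 0.625 × 1.715 × 0.405 = 0.24223303125.
That corresponds to a decrease of 75.8%.

-75.8%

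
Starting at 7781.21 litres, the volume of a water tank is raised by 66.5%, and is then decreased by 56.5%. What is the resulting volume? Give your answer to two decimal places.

5635.74 litres

Apply the 66.5% increase: 7781.21 × 1.665 = 12955.71465.
After the 56.5% decrease: 12955.71465 × 0.435 = 5635.73587275 ≈ 5635.74.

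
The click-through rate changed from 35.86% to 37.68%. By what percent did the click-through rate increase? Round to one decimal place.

5.1%

The change is 37.68 − 35.86 = 1.82 percentage points.
Relative to the original 35.86%, that is 1.82 ÷ 35.86 ≈ 5.1%.
So the click-through rate rose by 5.1%.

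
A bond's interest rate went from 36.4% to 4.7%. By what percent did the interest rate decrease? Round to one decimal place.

The change is 4.7 − 36.4 = -31.7 percentage points.
Relative to the original 36.4%, that is -31.7 ÷ 36.4 ≈ -87.1%.
So the interest rate fell by 87.1%.

87.1%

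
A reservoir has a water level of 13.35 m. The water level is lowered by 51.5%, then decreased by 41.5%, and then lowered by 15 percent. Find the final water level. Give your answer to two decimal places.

After the 51.5% decrease: 13.35 × 0.485 = 6.47475.
41.5% decrease: 6.47475 × 0.585 = 3.78772875.
Apply the 15% decrease: 3.78772875 × 0.85 = 3.2195694375 ≈ 3.22.

3.22 m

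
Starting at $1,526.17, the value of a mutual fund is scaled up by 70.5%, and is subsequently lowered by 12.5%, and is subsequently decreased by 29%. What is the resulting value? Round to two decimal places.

After the 70.5% increase: $1,526.17 × 1.705 = $2602.11985.
12.5% decrease: $2602.11985 × 0.875 = $2276.85486875.
Apply the 29% decrease: $2276.85486875 × 0.71 = $1616.5669568125 ≈ $1,616.57.

$1,616.57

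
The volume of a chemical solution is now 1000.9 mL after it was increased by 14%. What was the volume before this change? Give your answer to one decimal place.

878.0 mL

The overall multiplier applied was 1.14.
So the original volume was 1000.9 ÷ 1.14 ≈ 878.0 mL.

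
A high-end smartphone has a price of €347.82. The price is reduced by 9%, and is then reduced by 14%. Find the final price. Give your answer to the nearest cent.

€272.20

After the 9% decrease: €347.82 × 0.91 = €316.5162.
Apply the 14% decrease: €316.5162 × 0.86 = €272.203932 ≈ €272.20.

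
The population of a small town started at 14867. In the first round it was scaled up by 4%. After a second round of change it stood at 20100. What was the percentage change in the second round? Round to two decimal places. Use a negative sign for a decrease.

30.00%

After the first round: 14867 × 1.04 = 15461.68.
Second-round multiplier: 20100 ÷ 15461.68 ≈ 1.299988.
That is a change of 30.00%.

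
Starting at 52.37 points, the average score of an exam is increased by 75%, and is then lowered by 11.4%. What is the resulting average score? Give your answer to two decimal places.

81.20 points

Each change multiplies by a factor: 1.75 × 0.886 = 1.5505.
52.37 × 1.5505 = 81.199685 ≈ 81.20.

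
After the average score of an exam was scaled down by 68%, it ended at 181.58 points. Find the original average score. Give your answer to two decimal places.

567.44 points

The overall multiplier applied was 0.32.
So the original average score was 181.58 ÷ 0.32 ≈ 567.44 points.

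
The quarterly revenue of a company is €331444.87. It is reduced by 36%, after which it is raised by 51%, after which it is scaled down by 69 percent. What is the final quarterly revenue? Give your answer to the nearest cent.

€99295.58

Each change multiplies by a factor: 0.64 × 1.51 × 0.31 = 0.299584.
€331444.87 × 0.299584 = €99295.57993408 ≈ €99295.58.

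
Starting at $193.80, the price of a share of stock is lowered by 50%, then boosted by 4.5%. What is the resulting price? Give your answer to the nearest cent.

$101.26

50% decrease: $193.80 × 0.5 = $96.9.
After the 4.5% increase: $96.9 × 1.045 = $101.2605 ≈ $101.26.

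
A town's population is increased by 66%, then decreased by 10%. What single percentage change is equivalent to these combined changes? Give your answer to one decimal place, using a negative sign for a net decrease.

49.4%

A 66% increase multiplies by 1.66.
Then a 10% decrease: 1.66 × 0.9 = 1.494.
Overall factor 1.494, i.e. 49.4%.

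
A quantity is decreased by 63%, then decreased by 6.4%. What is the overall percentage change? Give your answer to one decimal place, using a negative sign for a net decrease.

A 63% decrease multiplies by 0.37.
Then a 6.4% decrease: 0.37 × 0.936 = 0.34632.
Overall factor 0.34632, i.e. -65.4%.

-65.4%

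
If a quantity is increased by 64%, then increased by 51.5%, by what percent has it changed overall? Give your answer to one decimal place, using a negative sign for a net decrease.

148.5%

A 64% increase multiplies by 1.64.
Then a 51.5% increase: 1.64 × 1.515 = 2.4846.
Overall factor 2.4846, i.e. 148.5%.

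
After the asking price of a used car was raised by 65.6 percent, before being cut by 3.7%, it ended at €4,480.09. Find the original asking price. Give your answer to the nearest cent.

Undoing the 3.7% decrease: €4,480.09 ÷ 0.963 ≈ €4652.222222.
Undoing the 65.6% increase: €4652.222222 ÷ 1.656 ≈ €2,809.31.

€2,809.31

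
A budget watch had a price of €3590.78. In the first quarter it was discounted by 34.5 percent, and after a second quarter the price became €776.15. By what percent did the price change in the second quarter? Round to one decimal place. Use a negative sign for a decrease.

After the first quarter: €3590.78 × 0.655 = €2351.9609.
Second-quarter multiplier: €776.15 ÷ €2351.9609 ≈ 0.33.
That is a change of -67.0%.

-67.0%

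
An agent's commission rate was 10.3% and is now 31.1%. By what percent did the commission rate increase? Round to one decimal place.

201.9%

The change is 31.1 − 10.3 = 20.8 percentage points.
Relative to the original 10.3%, that is 20.8 ÷ 10.3 ≈ 201.9%.
So the commission rate rose by 201.9%.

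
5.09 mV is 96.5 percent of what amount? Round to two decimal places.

5.27 mV

5.09 mV ÷ 0.965 ≈ 5.27 mV.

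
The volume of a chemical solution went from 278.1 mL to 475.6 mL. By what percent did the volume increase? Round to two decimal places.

Change: 475.6 − 278.1 = 197.5.
Relative to the original: 197.5 ÷ 278.1 ≈ 71.02%.
So the volume increased by 71.02%.

71.02%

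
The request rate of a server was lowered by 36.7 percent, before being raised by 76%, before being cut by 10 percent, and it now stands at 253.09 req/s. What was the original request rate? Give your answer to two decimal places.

The overall multiplier applied was 0.633 × 1.76 × 0.9 = 1.002672.
So the original request rate was 253.09 ÷ 1.002672 ≈ 252.42 req/s.

252.42 req/s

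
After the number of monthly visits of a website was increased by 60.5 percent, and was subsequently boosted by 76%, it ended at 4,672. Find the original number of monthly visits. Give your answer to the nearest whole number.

The overall multiplier applied was 1.605 × 1.76 = 2.8248.
So the original number of monthly visits was 4,672 ÷ 2.8248 ≈ 1,654.

1,654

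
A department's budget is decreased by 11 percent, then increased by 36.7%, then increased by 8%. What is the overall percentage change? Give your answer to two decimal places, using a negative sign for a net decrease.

The combined multiplier is 0.89 × 1.367 × 1.08 = 1.3139604.
That corresponds to an increase of 31.40%.

31.40%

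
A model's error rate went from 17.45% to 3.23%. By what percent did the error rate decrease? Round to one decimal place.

The change is 3.23 − 17.45 = -14.22 percentage points.
Relative to the original 17.45%, that is -14.22 ÷ 17.45 ≈ -81.5%.
So the error rate fell by 81.5%.

81.5%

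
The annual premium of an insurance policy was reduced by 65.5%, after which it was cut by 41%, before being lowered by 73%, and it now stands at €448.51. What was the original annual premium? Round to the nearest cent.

Undoing the 73% decrease: €448.51 ÷ 0.27 ≈ €1661.148148.
Undoing the 41% decrease: €1661.148148 ÷ 0.59 ≈ €2815.505336.
Undoing the 65.5% decrease: €2815.505336 ÷ 0.345 ≈ €8160.89.

€8160.89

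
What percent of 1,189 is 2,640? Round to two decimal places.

222.04%

2,640 ÷ 1,189 ≈ 222.04%.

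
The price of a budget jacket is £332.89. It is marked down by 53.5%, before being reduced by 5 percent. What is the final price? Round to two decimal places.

£147.05

Apply the 53.5% decrease: £332.89 × 0.465 = £154.79385.
After the 5% decrease: £154.79385 × 0.95 = £147.0541575 ≈ £147.05.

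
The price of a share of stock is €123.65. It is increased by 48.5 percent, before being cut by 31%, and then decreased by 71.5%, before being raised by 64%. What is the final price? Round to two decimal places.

Apply the 48.5% increase: €123.65 × 1.485 = €183.62025.
31% decrease: €183.62025 × 0.69 = €126.6979725.
After the 71.5% decrease: €126.6979725 × 0.285 = €36.1089221625.
Apply the 64% increase: €36.1089221625 × 1.64 = €59.2186323465 ≈ €59.22.

€59.22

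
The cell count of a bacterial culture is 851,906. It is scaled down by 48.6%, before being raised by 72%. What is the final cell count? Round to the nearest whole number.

753,153

Each change multiplies by a factor: 0.514 × 1.72 = 0.88408.
851,906 × 0.88408 = 753153.05648 ≈ 753,153.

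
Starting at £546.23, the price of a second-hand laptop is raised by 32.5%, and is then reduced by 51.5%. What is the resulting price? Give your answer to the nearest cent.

After the 32.5% increase: £546.23 × 1.325 = £723.75475.
Apply the 51.5% decrease: £723.75475 × 0.485 = £351.02105375 ≈ £351.02.

£351.02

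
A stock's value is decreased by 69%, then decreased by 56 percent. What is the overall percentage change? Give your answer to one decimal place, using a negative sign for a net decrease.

-86.4%

A 69% decrease multiplies by 0.31.
Then a 56% decrease: 0.31 × 0.44 = 0.1364.
Overall factor 0.1364, i.e. -86.4%.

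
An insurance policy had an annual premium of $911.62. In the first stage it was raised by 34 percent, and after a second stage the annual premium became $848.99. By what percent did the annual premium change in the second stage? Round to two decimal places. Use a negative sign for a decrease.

-30.50%

After the first stage: $911.62 × 1.34 = $1221.5708.
Second-stage multiplier: $848.99 ÷ $1221.5708 ≈ 0.694999.
That is a change of -30.50%.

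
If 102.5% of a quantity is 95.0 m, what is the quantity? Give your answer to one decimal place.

95.0 m ÷ 1.025 ≈ 92.7 m.

92.7 m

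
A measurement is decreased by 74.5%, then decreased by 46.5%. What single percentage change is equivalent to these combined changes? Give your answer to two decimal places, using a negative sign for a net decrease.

-86.36%

A 74.5% decrease multiplies by 0.255.
Then a 46.5% decrease: 0.255 × 0.535 = 0.136425.
Overall factor 0.136425, i.e. -86.36%.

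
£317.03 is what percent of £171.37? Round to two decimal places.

185.00%

£317.03 ÷ £171.37 ≈ 185.00%.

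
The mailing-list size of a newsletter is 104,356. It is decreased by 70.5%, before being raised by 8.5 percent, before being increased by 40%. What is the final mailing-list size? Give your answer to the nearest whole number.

Apply the 70.5% decrease: 104,356 × 0.295 = 30785.02.
Apply the 8.5% increase: 30785.02 × 1.085 = 33401.7467.
40% increase: 33401.7467 × 1.4 = 46762.44538 ≈ 46,762.

46,762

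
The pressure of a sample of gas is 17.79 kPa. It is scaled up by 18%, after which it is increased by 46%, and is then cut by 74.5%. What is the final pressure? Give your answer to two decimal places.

Each change multiplies by a factor: 1.18 × 1.46 × 0.255 = 0.439314.
17.79 × 0.439314 = 7.81539606 ≈ 7.82.

7.82 kPa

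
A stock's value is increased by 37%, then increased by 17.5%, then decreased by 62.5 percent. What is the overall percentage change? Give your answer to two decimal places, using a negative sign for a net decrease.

-39.63%

A 37% increase multiplies by 1.37.
Then a 17.5% increase: 1.37 × 1.175 = 1.60975.
Then a 62.5% decrease: 1.60975 × 0.375 = 0.60365625.
Overall factor 0.60365625, i.e. -39.63%.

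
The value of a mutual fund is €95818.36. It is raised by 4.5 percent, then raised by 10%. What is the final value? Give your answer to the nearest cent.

€110143.20

4.5% increase: €95818.36 × 1.045 = €100130.1862.
Apply the 10% increase: €100130.1862 × 1.1 = €110143.20482 ≈ €110143.20.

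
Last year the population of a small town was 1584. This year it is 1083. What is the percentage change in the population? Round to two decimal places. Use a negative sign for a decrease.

-31.63%

Change: 1083 − 1584 = -501.
Relative to the original: -501 ÷ 1584 ≈ -31.63%.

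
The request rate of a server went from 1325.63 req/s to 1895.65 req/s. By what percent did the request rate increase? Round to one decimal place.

43.0%

Change: 1895.65 − 1325.63 = 570.02.
Relative to the original: 570.02 ÷ 1325.63 ≈ 43.0%.
So the request rate increased by 43.0%.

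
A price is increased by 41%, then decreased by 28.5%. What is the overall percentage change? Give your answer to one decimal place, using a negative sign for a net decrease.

The combined multiplier is 1.41 × 0.715 = 1.00815.
That corresponds to an increase of 0.8%.

0.8%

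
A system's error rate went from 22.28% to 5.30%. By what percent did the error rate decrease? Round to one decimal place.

76.2%

The change is 5.30 − 22.28 = -16.98 percentage points.
Relative to the original 22.28%, that is -16.98 ÷ 22.28 ≈ -76.2%.
So the error rate fell by 76.2%.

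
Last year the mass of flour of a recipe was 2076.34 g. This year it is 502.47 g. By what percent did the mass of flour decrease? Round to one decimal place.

Change: 502.47 − 2076.34 = -1573.87.
Relative to the original: -1573.87 ÷ 2076.34 ≈ -75.8%.
So the mass of flour decreased by 75.8%.

75.8%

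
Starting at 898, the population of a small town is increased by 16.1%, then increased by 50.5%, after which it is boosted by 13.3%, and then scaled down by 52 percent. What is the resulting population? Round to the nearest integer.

853

Apply the 16.1% increase: 898 × 1.161 = 1042.578.
Apply the 50.5% increase: 1042.578 × 1.505 = 1569.07989.
After the 13.3% increase: 1569.07989 × 1.133 = 1777.76751537.
After the 52% decrease: 1777.76751537 × 0.48 = 853.3284073776 ≈ 853.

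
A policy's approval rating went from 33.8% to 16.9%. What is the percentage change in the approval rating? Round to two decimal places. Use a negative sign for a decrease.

The change is 16.9 − 33.8 = -16.9 percentage points.
Relative to the original 33.8%, that is -16.9 ÷ 33.8 = -50.00%.

-50.00%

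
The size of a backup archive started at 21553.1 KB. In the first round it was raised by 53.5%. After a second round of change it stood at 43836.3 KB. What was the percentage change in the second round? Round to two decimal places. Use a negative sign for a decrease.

32.50%

After the first round: 21553.1 × 1.535 = 33084.0085.
Second-round multiplier: 43836.3 ÷ 33084.0085 ≈ 1.325.
That is a change of 32.50%.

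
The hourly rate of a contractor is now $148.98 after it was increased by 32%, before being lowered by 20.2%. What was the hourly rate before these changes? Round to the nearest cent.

The overall multiplier applied was 1.32 × 0.798 = 1.05336.
So the original hourly rate was $148.98 ÷ 1.05336 ≈ $141.43.

$141.43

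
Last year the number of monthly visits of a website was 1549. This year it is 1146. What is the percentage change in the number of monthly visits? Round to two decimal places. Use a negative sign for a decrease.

Change: 1146 − 1549 = -403.
Relative to the original: -403 ÷ 1549 ≈ -26.02%.

-26.02%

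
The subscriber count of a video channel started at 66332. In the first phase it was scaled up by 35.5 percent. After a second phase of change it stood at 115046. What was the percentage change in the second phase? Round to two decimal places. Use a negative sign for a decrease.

28.00%

After the first phase: 66332 × 1.355 = 89879.86.
Second-phase multiplier: 115046 ÷ 89879.86 ≈ 1.279998.
That is a change of 28.00%.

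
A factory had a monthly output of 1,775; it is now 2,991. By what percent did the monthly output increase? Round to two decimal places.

Change: 2,991 − 1,775 = 1,216.
Relative to the original: 1,216 ÷ 1,775 ≈ 68.51%.
So the monthly output increased by 68.51%.

68.51%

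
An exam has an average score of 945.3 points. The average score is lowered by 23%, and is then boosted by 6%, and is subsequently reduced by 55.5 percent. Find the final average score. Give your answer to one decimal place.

343.3 points

Apply the 23% decrease: 945.3 × 0.77 = 727.881.
After the 6% increase: 727.881 × 1.06 = 771.55386.
Apply the 55.5% decrease: 771.55386 × 0.445 = 343.3414677 ≈ 343.3.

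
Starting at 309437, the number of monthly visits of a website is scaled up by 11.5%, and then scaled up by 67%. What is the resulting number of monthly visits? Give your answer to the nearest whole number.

576187

Each change multiplies by a factor: 1.115 × 1.67 = 1.86205.
309437 × 1.86205 = 576187.16585 ≈ 576187.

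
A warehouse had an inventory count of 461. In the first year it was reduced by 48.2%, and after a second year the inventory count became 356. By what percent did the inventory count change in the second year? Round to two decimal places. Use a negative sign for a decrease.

49.08%

After the first year: 461 × 0.518 = 238.798.
Second-year multiplier: 356 ÷ 238.798 ≈ 1.4908.
That is a change of 49.08%.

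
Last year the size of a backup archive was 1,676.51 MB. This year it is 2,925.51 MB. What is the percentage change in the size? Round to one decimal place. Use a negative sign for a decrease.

Change: 2,925.51 − 1,676.51 = 1,249.00.
Relative to the original: 1,249.00 ÷ 1,676.51 ≈ 74.5%.

74.5%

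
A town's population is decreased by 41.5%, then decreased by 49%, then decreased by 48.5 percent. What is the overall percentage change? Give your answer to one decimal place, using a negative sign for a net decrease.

The combined multiplier is 0.585 × 0.51 × 0.515 = 0.15365025.
That corresponds to a decrease of 84.6%.

-84.6%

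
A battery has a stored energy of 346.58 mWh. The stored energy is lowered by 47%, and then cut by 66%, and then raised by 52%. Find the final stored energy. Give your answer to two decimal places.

Each change multiplies by a factor: 0.53 × 0.34 × 1.52 = 0.273904.
346.58 × 0.273904 = 94.92964832 ≈ 94.93.

94.93 mWh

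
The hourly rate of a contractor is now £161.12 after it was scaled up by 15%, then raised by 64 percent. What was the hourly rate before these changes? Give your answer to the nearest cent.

£85.43

Undoing the 64% increase: £161.12 ÷ 1.64 ≈ £98.243902.
Undoing the 15% increase: £98.243902 ÷ 1.15 ≈ £85.43.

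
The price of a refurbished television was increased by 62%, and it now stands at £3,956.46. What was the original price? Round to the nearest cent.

The overall multiplier applied was 1.62.
So the original price was £3,956.46 ÷ 1.62 ≈ £2,442.26.

£2,442.26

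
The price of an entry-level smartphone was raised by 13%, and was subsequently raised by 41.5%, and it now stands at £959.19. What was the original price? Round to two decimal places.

Undoing the 41.5% increase: £959.19 ÷ 1.415 ≈ £677.872792.
Undoing the 13% increase: £677.872792 ÷ 1.13 ≈ £599.89.

£599.89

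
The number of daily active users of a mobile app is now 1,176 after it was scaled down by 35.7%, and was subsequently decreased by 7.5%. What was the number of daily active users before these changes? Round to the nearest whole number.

Undoing the 7.5% decrease: 1,176 ÷ 0.925 ≈ 1271.351351.
Undoing the 35.7% decrease: 1271.351351 ÷ 0.643 ≈ 1,977.

1,977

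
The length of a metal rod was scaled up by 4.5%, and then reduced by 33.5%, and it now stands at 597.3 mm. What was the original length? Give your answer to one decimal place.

859.5 mm

Undoing the 33.5% decrease: 597.3 ÷ 0.665 ≈ 898.195489.
Undoing the 4.5% increase: 898.195489 ÷ 1.045 ≈ 859.5 mm.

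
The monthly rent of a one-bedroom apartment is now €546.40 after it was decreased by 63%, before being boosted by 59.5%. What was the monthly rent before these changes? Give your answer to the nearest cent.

Undoing the 59.5% increase: €546.40 ÷ 1.595 ≈ €342.570533.
Undoing the 63% decrease: €342.570533 ÷ 0.37 ≈ €925.87.

€925.87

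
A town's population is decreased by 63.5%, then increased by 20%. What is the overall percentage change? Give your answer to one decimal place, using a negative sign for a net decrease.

-56.2%

A 63.5% decrease multiplies by 0.365.
Then a 20% increase: 0.365 × 1.2 = 0.438.
Overall factor 0.438, i.e. -56.2%.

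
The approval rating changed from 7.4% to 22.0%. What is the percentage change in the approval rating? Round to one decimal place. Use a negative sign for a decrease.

197.3%

The change is 22.0 − 7.4 = 14.6 percentage points.
Relative to the original 7.4%, that is 14.6 ÷ 7.4 ≈ 197.3%.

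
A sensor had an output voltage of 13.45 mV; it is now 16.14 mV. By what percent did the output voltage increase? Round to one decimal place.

20.0%

Change: 16.14 − 13.45 = 2.69.
Relative to the original: 2.69 ÷ 13.45 = 20.0%.
So the output voltage increased by 20.0%.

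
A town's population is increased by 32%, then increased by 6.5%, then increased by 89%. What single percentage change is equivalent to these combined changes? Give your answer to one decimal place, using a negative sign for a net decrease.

165.7%

The combined multiplier is 1.32 × 1.065 × 1.89 = 2.656962.
That corresponds to an increase of 165.7%.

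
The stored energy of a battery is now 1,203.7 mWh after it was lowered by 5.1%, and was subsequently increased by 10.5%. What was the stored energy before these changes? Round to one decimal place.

1,147.9 mWh

The overall multiplier applied was 0.949 × 1.105 = 1.048645.
So the original stored energy was 1,203.7 ÷ 1.048645 ≈ 1,147.9 mWh.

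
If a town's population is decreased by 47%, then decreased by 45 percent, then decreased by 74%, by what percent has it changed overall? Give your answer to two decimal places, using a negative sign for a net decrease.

-92.42%

The combined multiplier is 0.53 × 0.55 × 0.26 = 0.07579.
That corresponds to a decrease of 92.42%.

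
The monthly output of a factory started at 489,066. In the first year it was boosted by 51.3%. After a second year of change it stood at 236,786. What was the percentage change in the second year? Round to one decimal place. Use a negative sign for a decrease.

-68.0%

After the first year: 489,066 × 1.513 = 739956.858.
Second-year multiplier: 236,786 ÷ 739956.858 ≈ 0.32.
That is a change of -68.0%.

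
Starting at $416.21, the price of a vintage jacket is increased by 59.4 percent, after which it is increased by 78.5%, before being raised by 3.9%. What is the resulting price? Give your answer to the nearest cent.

$1230.42

Each change multiplies by a factor: 1.594 × 1.785 × 1.039 = 2.95625631.
$416.21 × 2.95625631 = $1230.4234387851 ≈ $1230.42.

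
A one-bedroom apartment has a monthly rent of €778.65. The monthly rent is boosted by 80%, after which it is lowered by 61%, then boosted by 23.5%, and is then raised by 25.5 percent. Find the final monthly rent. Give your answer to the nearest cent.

€847.21

Each change multiplies by a factor: 1.8 × 0.39 × 1.235 × 1.255 = 1.08804735.
€778.65 × 1.08804735 = €847.2080690775 ≈ €847.21.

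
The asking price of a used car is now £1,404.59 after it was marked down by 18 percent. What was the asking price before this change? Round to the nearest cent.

£1,712.91

The overall multiplier applied was 0.82.
So the original asking price was £1,404.59 ÷ 0.82 ≈ £1,712.91.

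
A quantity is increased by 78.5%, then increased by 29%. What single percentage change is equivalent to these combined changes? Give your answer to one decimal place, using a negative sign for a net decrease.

The combined multiplier is 1.785 × 1.29 = 2.30265.
That corresponds to an increase of 130.3%.

130.3%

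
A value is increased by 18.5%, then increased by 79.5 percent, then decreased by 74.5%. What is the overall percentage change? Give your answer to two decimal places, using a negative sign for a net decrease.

An 18.5% increase multiplies by 1.185.
Then a 79.5% increase: 1.185 × 1.795 = 2.127075.
Then a 74.5% decrease: 2.127075 × 0.255 = 0.542404125.
Overall factor 0.542404125, i.e. -45.76%.

-45.76%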